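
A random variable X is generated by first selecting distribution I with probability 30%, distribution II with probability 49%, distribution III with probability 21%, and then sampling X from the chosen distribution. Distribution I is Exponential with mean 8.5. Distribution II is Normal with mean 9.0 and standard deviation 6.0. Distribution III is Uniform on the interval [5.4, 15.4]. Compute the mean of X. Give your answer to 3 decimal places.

9.144

Component means — I: 8.5; II: 9; III: 10.4.
E[X] = 0.3·8.5 + 0.49·9 + 0.21·10.4 = 9.144.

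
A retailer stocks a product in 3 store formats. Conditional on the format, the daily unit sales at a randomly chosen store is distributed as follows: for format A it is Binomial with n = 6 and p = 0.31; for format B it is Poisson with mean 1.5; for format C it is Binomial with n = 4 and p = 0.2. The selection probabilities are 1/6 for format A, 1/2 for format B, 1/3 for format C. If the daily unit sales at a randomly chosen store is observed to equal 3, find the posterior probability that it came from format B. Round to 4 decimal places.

0.6039

Likelihoods P(X=3 | ·): A: 0.195732; B: 0.125511; C: 0.0256.
Posterior ∝ prior × likelihood. Numerator for B: 0.5·0.125511 = 0.0627554.
Normalizing constant: 0.166667·0.195732 + 0.5·0.125511 + 0.333333·0.0256 = 0.103911.
P(B | observation) = 0.0627554 / 0.103911 = 0.603935.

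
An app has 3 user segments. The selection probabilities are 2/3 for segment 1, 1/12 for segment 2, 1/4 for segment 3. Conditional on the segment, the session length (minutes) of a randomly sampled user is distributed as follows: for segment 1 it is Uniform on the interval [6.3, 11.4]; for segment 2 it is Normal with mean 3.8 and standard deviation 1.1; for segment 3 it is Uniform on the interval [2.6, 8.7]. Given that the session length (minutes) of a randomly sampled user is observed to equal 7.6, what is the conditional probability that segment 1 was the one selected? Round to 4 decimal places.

0.7610

Likelihoods f(7.6 | ·): 1: 0.196078; 2: 0.000929196; 3: 0.163934.
Posterior ∝ prior × likelihood. Numerator for 1: 0.666667·0.196078 = 0.130719.
Normalizing constant: 0.666667·0.196078 + 0.0833333·0.000929196 + 0.25·0.163934 = 0.17178.
P(1 | observation) = 0.130719 / 0.17178 = 0.760967.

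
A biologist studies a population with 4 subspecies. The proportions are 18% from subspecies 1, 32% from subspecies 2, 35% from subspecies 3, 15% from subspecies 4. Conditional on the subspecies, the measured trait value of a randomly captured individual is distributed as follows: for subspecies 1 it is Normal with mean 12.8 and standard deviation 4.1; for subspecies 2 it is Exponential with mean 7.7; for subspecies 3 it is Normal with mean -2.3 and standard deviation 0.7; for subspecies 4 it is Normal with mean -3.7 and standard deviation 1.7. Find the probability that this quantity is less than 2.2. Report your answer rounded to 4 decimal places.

0.5804

Conditional on each subspecies, P(X < 2.2): 1: 0.00486379; 2: 0.248523; 3: 1; 4: 0.99974.
By total probability, P(X < 2.2) = 0.18·0.00486379 + 0.32·0.248523 + 0.35·1 + 0.15·0.99974 = 0.580364.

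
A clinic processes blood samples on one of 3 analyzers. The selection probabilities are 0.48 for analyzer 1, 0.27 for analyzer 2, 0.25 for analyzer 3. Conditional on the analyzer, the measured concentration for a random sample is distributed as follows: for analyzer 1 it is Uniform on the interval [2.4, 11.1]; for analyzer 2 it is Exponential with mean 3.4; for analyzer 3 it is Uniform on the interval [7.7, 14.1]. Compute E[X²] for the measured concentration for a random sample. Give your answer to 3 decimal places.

For each component E[X²] = Var + (mean)², giving 1: 51.87; 2: 23.12; 3: 122.223.
Overall E[X²] = 0.48·51.87 + 0.27·23.12 + 0.25·122.223 = 61.6958.

61.696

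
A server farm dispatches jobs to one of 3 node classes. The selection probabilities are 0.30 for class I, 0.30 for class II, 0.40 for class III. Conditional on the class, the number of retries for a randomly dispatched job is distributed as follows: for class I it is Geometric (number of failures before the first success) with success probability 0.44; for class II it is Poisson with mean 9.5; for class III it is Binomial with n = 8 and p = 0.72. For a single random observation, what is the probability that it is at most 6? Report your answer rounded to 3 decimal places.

Conditional on each class, P(X ≤ 6): I: 0.982729; II: 0.164949; III: 0.703094.
By total probability, P(X ≤ 6) = 0.3·0.982729 + 0.3·0.164949 + 0.4·0.703094 = 0.625541.

0.626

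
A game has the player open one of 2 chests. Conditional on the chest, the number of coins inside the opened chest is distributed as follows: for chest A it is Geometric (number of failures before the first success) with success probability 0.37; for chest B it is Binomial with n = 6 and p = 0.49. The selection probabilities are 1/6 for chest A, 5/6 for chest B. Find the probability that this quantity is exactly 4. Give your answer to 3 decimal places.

0.197

Conditional on each chest, P(X = 4): A: 0.058286; B: 0.224914.
By total probability, P(X = 4) = 0.166667·0.058286 + 0.833333·0.224914 = 0.197142.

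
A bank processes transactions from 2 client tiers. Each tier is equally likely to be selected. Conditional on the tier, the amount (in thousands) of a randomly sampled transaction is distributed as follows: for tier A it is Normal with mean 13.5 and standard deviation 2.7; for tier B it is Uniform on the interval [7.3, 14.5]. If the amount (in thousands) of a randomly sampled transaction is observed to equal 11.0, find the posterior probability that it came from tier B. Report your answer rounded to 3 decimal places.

Likelihoods f(11.0 | ·): A: 0.0962449; B: 0.138889.
Posterior ∝ prior × likelihood. Numerator for B: 0.5·0.138889 = 0.0694444.
Normalizing constant: 0.5·0.0962449 + 0.5·0.138889 = 0.117567.
P(B | observation) = 0.0694444 / 0.117567 = 0.59068.

0.591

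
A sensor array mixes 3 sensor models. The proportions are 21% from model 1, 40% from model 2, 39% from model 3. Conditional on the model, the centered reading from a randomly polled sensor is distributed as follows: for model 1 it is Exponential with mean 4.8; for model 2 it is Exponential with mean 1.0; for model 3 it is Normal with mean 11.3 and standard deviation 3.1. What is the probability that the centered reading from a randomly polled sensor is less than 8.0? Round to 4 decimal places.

0.6262

Conditional on each model, P(X < 8.0): 1: 0.811124; 2: 0.999665; 3: 0.143547.
By total probability, P(X < 8.0) = 0.21·0.811124 + 0.4·0.999665 + 0.39·0.143547 = 0.626185.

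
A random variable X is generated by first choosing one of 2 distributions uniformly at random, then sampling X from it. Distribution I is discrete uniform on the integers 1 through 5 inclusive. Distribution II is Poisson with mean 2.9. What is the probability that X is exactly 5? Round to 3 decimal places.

0.147

Conditional on each component, P(X = 5): I: 0.2; II: 0.0940491.
By total probability, P(X = 5) = 0.5·0.2 + 0.5·0.0940491 = 0.147025.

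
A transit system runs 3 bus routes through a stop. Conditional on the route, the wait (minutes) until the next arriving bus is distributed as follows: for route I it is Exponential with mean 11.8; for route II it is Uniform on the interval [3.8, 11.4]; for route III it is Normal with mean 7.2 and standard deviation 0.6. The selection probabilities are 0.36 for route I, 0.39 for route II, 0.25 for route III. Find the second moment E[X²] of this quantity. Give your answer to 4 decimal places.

137.7064

For each component E[X²] = Var + (mean)², giving I: 278.48; II: 62.5733; III: 52.2.
Overall E[X²] = 0.36·278.48 + 0.39·62.5733 + 0.25·52.2 = 137.706.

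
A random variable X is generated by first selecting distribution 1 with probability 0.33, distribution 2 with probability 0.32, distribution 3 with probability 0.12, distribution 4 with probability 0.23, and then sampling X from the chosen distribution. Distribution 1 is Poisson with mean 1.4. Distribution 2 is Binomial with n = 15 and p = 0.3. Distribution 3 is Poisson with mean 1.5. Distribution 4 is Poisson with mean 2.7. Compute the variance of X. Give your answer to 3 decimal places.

4.038

Per component, 1: μ=1.4, E[X²]=3.36; 2: μ=4.5, E[X²]=23.4; 3: μ=1.5, E[X²]=3.75; 4: μ=2.7, E[X²]=9.99.
E[X] = 0.33·1.4 + 0.32·4.5 + 0.12·1.5 + 0.23·2.7 = 2.703.
E[X²] = 0.33·3.36 + 0.32·23.4 + 0.12·3.75 + 0.23·9.99 = 11.3445.
Var(X) = E[X²] − (E[X])² = 11.3445 − 7.30621 = 4.03829.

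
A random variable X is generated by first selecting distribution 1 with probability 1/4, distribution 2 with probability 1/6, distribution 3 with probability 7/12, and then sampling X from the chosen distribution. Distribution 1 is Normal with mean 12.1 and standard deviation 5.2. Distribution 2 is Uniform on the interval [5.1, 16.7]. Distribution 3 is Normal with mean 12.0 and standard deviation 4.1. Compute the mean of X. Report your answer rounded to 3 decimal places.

11.842

Component means — 1: 12.1; 2: 10.9; 3: 12.
E[X] = 0.25·12.1 + 0.166667·10.9 + 0.583333·12 = 11.8417.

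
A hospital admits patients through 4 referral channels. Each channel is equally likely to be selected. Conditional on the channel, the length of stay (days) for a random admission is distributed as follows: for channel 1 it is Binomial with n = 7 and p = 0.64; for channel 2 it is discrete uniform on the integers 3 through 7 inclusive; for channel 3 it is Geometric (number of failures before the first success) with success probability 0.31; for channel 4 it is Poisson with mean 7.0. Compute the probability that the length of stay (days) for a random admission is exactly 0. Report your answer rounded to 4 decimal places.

Conditional on each channel, P(X = 0): 1: 0.000783642; 2: 0; 3: 0.31; 4: 0.000911882.
By total probability, P(X = 0) = 0.25·0.000783642 + 0.25·0 + 0.25·0.31 + 0.25·0.000911882 = 0.0779239.

0.0779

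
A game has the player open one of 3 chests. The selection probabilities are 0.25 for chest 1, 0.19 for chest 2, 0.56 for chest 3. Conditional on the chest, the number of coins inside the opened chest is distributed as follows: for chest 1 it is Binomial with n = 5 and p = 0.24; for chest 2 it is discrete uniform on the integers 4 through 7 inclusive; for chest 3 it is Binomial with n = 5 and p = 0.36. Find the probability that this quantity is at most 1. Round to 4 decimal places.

Conditional on each chest, P(X ≤ 1): 1: 0.653899; 2: 0; 3: 0.409364.
By total probability, P(X ≤ 1) = 0.25·0.653899 + 0.19·0 + 0.56·0.409364 = 0.392719.

0.3927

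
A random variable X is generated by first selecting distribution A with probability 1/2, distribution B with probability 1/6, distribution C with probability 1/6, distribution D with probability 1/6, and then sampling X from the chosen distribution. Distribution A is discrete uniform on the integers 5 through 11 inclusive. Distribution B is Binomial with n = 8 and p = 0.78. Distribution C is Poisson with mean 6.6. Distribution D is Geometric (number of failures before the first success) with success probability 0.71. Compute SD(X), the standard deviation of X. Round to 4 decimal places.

Per component, A: μ=8, E[X²]=68; B: μ=6.24, E[X²]=40.3104; C: μ=6.6, E[X²]=50.16; D: μ=0.408451, E[X²]=0.742115.
E[X] = 0.5·8 + 0.166667·6.24 + 0.166667·6.6 + 0.166667·0.408451 = 6.20808.
E[X²] = 0.5·68 + 0.166667·40.3104 + 0.166667·50.16 + 0.166667·0.742115 = 49.2021.
Var(X) = E[X²] − (E[X])² = 49.2021 − 38.5402 = 10.6619.
SD(X) = √10.6619 = 3.26525.

3.2653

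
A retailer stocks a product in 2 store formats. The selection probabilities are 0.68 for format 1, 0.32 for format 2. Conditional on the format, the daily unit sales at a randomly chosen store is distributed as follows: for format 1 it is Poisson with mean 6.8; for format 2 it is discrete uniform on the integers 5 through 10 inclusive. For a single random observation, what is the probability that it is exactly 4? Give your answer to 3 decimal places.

0.067

Conditional on each format, P(X = 4): 1: 0.0992252; 2: 0.
By total probability, P(X = 4) = 0.68·0.0992252 + 0.32·0 = 0.0674731.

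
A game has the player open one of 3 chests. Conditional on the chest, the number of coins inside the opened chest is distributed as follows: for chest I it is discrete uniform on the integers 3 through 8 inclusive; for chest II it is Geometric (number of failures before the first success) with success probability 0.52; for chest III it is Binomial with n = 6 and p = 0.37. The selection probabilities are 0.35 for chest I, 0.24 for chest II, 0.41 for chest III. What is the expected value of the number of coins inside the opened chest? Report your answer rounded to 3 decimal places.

3.057

Component means — I: 5.5; II: 0.923077; III: 2.22.
E[X] = 0.35·5.5 + 0.24·0.923077 + 0.41·2.22 = 3.05674.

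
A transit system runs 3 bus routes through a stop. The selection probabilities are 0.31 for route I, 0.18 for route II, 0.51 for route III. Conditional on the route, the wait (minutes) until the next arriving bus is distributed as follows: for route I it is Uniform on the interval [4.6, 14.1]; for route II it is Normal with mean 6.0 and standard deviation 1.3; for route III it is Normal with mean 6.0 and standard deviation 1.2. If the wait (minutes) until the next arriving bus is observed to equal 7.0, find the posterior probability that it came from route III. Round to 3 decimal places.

0.619

Likelihoods f(7.0 | ·): I: 0.105263; II: 0.228285; III: 0.234927.
Posterior ∝ prior × likelihood. Numerator for III: 0.51·0.234927 = 0.119813.
Normalizing constant: 0.31·0.105263 + 0.18·0.228285 + 0.51·0.234927 = 0.193535.
P(III | observation) = 0.119813 / 0.193535 = 0.619073.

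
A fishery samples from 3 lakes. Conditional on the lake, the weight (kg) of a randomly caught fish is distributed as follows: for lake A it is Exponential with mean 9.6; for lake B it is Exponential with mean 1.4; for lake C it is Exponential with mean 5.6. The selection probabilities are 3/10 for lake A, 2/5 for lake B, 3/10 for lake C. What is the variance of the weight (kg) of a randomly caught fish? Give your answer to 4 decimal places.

Per component, A: μ=9.6, E[X²]=184.32; B: μ=1.4, E[X²]=3.92; C: μ=5.6, E[X²]=62.72.
E[X] = 0.3·9.6 + 0.4·1.4 + 0.3·5.6 = 5.12.
E[X²] = 0.3·184.32 + 0.4·3.92 + 0.3·62.72 = 75.68.
Var(X) = E[X²] − (E[X])² = 75.68 − 26.2144 = 49.4656.

49.4656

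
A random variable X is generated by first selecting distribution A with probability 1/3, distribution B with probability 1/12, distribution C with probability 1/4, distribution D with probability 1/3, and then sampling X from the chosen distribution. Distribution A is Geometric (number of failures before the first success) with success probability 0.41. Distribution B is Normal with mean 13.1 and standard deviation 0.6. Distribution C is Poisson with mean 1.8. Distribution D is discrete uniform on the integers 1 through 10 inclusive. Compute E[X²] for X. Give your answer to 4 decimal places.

For each component E[X²] = Var + (mean)², giving A: 5.58061; B: 171.97; C: 5.04; D: 38.5.
Overall E[X²] = 0.333333·5.58061 + 0.0833333·171.97 + 0.25·5.04 + 0.333333·38.5 = 30.2844.

30.2844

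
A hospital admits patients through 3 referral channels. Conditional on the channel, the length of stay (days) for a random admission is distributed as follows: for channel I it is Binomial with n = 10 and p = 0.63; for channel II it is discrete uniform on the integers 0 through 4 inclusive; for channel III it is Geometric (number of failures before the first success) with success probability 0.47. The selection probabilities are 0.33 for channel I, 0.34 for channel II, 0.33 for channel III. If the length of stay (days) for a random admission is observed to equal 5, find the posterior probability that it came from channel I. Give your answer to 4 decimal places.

Likelihoods P(X=5 | ·): I: 0.173425; II: 0; III: 0.0196552.
Posterior ∝ prior × likelihood. Numerator for I: 0.33·0.173425 = 0.0572303.
Normalizing constant: 0.33·0.173425 + 0.34·0 + 0.33·0.0196552 = 0.0637165.
P(I | observation) = 0.0572303 / 0.0637165 = 0.898202.

0.8982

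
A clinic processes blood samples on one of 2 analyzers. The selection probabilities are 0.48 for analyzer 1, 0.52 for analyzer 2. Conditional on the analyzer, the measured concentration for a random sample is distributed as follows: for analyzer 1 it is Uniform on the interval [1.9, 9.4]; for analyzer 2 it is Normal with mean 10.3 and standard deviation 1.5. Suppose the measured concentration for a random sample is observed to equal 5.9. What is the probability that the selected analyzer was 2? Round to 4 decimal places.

0.0284

Likelihoods f(5.9 | ·): 1: 0.133333; 2: 0.0036007.
Posterior ∝ prior × likelihood. Numerator for 2: 0.52·0.0036007 = 0.00187237.
Normalizing constant: 0.48·0.133333 + 0.52·0.0036007 = 0.0658724.
P(2 | observation) = 0.00187237 / 0.0658724 = 0.0284242.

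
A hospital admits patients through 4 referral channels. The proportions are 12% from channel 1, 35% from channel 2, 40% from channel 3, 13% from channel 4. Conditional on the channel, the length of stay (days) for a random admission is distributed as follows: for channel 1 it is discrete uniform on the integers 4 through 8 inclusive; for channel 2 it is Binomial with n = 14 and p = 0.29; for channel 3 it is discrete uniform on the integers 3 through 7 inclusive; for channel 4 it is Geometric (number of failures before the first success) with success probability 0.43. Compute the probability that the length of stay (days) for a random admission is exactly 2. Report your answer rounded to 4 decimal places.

Conditional on each channel, P(X = 2): 1: 0; 2: 0.125585; 3: 0; 4: 0.139707.
By total probability, P(X = 2) = 0.12·0 + 0.35·0.125585 + 0.4·0 + 0.13·0.139707 = 0.0621166.

0.0621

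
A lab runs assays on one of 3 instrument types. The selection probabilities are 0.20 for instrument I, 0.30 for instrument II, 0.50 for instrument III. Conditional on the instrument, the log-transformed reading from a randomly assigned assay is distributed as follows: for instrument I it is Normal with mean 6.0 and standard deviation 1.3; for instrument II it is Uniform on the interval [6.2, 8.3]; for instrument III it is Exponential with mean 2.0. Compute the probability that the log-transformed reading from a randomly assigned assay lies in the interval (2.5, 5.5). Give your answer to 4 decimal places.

Conditional on each instrument, P(2.5 < X < 5.5): I: 0.346713; II: 0; III: 0.222577.
By total probability, P(2.5 < X < 5.5) = 0.2·0.346713 + 0.3·0 + 0.5·0.222577 = 0.180631.

0.1806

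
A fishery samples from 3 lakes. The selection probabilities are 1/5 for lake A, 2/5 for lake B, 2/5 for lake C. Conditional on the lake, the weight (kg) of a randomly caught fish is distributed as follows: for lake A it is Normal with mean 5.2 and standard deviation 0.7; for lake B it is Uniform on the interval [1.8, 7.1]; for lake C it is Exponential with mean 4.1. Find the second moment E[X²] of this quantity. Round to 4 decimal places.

27.8113

For each component E[X²] = Var + (mean)², giving A: 27.53; B: 22.1433; C: 33.62.
Overall E[X²] = 0.2·27.53 + 0.4·22.1433 + 0.4·33.62 = 27.8113.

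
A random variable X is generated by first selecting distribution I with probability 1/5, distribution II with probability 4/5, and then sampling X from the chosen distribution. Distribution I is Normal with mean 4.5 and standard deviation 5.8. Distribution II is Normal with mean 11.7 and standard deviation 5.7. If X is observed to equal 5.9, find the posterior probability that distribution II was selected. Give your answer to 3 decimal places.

0.714

Likelihoods f(5.9 | ·): I: 0.0668083; II: 0.0417063.
Posterior ∝ prior × likelihood. Numerator for II: 0.8·0.0417063 = 0.0333651.
Normalizing constant: 0.2·0.0668083 + 0.8·0.0417063 = 0.0467267.
P(II | observation) = 0.0333651 / 0.0467267 = 0.714047.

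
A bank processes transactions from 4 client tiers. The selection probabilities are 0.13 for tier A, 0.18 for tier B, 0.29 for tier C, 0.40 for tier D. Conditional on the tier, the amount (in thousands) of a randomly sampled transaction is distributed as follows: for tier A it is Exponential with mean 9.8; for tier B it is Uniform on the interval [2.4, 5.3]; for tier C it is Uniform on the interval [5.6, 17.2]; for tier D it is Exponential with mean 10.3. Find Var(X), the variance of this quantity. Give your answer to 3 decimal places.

65.348

Per component, A: μ=9.8, E[X²]=192.08; B: μ=3.85, E[X²]=15.5233; C: μ=11.4, E[X²]=141.173; D: μ=10.3, E[X²]=212.18.
E[X] = 0.13·9.8 + 0.18·3.85 + 0.29·11.4 + 0.4·10.3 = 9.393.
E[X²] = 0.13·192.08 + 0.18·15.5233 + 0.29·141.173 + 0.4·212.18 = 153.577.
Var(X) = E[X²] − (E[X])² = 153.577 − 88.2284 = 65.3484.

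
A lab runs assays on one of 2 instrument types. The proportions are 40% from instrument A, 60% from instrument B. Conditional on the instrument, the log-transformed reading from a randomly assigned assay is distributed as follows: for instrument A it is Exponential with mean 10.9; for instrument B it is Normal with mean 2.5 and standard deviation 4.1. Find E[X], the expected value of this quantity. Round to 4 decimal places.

5.8600

Component means — A: 10.9; B: 2.5.
E[X] = 0.4·10.9 + 0.6·2.5 = 5.86.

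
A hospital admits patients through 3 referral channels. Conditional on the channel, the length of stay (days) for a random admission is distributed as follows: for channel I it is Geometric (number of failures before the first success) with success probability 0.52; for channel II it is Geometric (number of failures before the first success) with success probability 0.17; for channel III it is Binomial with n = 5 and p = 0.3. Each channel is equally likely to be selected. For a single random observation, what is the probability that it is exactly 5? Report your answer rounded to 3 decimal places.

0.028

Conditional on each channel, P(X = 5): I: 0.0132498; II: 0.0669637; III: 0.00243.
By total probability, P(X = 5) = 0.333333·0.0132498 + 0.333333·0.0669637 + 0.333333·0.00243 = 0.0275478.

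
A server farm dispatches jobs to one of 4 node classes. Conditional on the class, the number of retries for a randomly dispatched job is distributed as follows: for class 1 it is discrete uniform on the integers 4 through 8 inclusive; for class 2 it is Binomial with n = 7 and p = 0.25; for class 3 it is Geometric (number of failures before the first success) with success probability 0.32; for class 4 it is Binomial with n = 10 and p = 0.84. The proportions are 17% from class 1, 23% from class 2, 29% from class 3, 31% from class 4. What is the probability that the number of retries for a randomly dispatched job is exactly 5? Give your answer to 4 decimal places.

0.0536

Conditional on each class, P(X = 5): 1: 0.2; 2: 0.0115356; 3: 0.0465259; 4: 0.0110509.
By total probability, P(X = 5) = 0.17·0.2 + 0.23·0.0115356 + 0.29·0.0465259 + 0.31·0.0110509 = 0.0535715.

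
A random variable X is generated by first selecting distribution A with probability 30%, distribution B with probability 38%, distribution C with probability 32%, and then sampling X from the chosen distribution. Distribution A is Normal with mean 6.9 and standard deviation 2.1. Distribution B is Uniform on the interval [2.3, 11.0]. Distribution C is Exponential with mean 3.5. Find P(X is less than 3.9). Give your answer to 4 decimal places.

Conditional on each component, P(X < 3.9): A: 0.0765637; B: 0.183908; C: 0.67185.
By total probability, P(X < 3.9) = 0.3·0.0765637 + 0.38·0.183908 + 0.32·0.67185 = 0.307846.

0.3078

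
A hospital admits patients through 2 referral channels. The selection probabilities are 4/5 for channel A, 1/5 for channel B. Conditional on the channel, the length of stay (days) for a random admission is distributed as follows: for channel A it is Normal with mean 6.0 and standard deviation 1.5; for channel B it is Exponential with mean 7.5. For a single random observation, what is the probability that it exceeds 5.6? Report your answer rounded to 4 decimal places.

Conditional on each channel, P(X > 5.6): A: 0.605137; B: 0.473944.
By total probability, P(X > 5.6) = 0.8·0.605137 + 0.2·0.473944 = 0.578898.

0.5789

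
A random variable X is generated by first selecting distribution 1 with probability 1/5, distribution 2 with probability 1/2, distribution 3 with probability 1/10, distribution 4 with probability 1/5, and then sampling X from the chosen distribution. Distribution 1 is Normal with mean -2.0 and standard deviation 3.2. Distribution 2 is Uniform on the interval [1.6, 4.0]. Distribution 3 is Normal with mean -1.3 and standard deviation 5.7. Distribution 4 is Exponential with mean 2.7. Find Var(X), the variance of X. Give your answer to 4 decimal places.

11.3539

Per component, 1: μ=-2, E[X²]=14.24; 2: μ=2.8, E[X²]=8.32; 3: μ=-1.3, E[X²]=34.18; 4: μ=2.7, E[X²]=14.58.
E[X] = 0.2·-2 + 0.5·2.8 + 0.1·-1.3 + 0.2·2.7 = 1.41.
E[X²] = 0.2·14.24 + 0.5·8.32 + 0.1·34.18 + 0.2·14.58 = 13.342.
Var(X) = E[X²] − (E[X])² = 13.342 − 1.9881 = 11.3539.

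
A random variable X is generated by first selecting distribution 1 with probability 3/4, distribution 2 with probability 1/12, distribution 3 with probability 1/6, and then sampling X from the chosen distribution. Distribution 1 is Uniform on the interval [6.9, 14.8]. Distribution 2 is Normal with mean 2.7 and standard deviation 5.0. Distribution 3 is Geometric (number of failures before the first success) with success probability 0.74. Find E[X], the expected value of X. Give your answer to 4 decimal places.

8.4211

Component means — 1: 10.85; 2: 2.7; 3: 0.351351.
E[X] = 0.75·10.85 + 0.0833333·2.7 + 0.166667·0.351351 = 8.42106.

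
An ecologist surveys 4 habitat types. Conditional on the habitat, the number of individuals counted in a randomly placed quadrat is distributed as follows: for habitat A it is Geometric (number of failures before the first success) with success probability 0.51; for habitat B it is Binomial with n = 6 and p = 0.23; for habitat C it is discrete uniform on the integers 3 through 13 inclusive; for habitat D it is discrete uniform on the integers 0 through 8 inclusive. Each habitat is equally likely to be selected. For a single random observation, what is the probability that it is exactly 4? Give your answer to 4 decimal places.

0.0641

Conditional on each habitat, P(X = 4): A: 0.0294005; B: 0.0248877; C: 0.0909091; D: 0.111111.
By total probability, P(X = 4) = 0.25·0.0294005 + 0.25·0.0248877 + 0.25·0.0909091 + 0.25·0.111111 = 0.0640771.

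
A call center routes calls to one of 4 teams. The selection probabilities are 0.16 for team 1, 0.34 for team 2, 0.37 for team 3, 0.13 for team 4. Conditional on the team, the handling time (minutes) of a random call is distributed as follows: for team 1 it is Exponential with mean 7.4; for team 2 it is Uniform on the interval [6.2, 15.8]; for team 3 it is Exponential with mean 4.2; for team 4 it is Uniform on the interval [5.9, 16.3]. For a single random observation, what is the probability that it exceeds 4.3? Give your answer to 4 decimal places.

Conditional on each team, P(X > 4.3): 1: 0.559293; 2: 1; 3: 0.359224; 4: 1.
By total probability, P(X > 4.3) = 0.16·0.559293 + 0.34·1 + 0.37·0.359224 + 0.13·1 = 0.6924.

0.6924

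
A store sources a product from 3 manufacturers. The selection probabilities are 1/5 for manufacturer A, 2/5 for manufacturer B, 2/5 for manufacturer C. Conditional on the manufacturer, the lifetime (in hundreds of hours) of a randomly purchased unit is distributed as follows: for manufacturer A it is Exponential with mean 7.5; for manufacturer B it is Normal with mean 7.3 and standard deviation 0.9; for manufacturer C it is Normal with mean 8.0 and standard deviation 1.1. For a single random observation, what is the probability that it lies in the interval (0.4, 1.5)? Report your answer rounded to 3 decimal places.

Conditional on each manufacturer, P(0.4 < X < 1.5): A: 0.129333; B: 5.80035e-11; C: 1.71757e-09.
By total probability, P(0.4 < X < 1.5) = 0.2·0.129333 + 0.4·5.80035e-11 + 0.4·1.71757e-09 = 0.0258666.

0.026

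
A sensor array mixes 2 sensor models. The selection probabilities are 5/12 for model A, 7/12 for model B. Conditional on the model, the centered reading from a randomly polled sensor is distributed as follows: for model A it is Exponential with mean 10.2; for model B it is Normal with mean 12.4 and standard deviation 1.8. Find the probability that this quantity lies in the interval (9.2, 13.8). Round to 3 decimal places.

0.495

Conditional on each model, P(9.2 < X < 13.8): A: 0.147294; B: 0.74393.
By total probability, P(9.2 < X < 13.8) = 0.416667·0.147294 + 0.583333·0.74393 = 0.495332.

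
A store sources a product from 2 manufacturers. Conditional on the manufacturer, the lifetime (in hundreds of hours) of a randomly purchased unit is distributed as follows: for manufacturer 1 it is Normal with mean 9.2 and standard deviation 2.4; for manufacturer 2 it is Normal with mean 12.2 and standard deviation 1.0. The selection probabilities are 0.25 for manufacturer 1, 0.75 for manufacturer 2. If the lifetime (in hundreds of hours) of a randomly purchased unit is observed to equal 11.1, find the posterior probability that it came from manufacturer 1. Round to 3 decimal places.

Likelihoods f(11.1 | ·): 1: 0.121508; 2: 0.217852.
Posterior ∝ prior × likelihood. Numerator for 1: 0.25·0.121508 = 0.030377.
Normalizing constant: 0.25·0.121508 + 0.75·0.217852 = 0.193766.
P(1 | observation) = 0.030377 / 0.193766 = 0.156771.

0.157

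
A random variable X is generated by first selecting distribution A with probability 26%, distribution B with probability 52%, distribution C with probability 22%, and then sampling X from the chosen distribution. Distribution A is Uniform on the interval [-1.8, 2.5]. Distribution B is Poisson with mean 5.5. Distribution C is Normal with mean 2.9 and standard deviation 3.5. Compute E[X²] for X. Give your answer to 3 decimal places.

23.568

For each component E[X²] = Var + (mean)², giving A: 1.66333; B: 35.75; C: 20.66.
Overall E[X²] = 0.26·1.66333 + 0.52·35.75 + 0.22·20.66 = 23.5677.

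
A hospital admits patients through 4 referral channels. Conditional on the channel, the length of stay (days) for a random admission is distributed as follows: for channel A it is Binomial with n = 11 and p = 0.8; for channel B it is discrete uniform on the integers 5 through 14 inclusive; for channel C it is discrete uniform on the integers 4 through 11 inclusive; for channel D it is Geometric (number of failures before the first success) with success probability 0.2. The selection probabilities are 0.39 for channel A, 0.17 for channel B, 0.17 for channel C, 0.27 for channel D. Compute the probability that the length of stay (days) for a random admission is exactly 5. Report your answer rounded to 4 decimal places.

Conditional on each channel, P(X = 5): A: 0.00968884; B: 0.1; C: 0.125; D: 0.065536.
By total probability, P(X = 5) = 0.39·0.00968884 + 0.17·0.1 + 0.17·0.125 + 0.27·0.065536 = 0.0597234.

0.0597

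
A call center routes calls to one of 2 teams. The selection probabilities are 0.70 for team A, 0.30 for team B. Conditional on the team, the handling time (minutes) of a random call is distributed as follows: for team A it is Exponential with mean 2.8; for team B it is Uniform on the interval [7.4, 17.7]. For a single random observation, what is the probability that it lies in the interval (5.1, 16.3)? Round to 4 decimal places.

0.3704

Conditional on each team, P(5.1 < X < 16.3): A: 0.158831; B: 0.864078.
By total probability, P(5.1 < X < 16.3) = 0.7·0.158831 + 0.3·0.864078 = 0.370405.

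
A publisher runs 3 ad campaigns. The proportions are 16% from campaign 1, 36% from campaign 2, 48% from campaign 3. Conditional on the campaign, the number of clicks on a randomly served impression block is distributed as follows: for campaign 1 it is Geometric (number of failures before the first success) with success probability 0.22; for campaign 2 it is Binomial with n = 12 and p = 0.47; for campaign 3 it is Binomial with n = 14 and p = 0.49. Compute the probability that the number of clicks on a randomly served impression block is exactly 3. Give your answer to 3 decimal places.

0.056

Conditional on each campaign, P(X = 3): 1: 0.104401; 2: 0.0753701; 3: 0.0259993.
By total probability, P(X = 3) = 0.16·0.104401 + 0.36·0.0753701 + 0.48·0.0259993 = 0.0563171.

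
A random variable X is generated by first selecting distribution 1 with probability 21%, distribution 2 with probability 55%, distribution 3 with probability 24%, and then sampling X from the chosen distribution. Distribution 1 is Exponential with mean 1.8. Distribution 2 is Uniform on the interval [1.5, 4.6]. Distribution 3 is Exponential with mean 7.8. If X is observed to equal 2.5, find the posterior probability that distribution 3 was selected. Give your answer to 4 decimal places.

0.0976

Likelihoods f(2.5 | ·): 1: 0.138529; 2: 0.322581; 3: 0.0930483.
Posterior ∝ prior × likelihood. Numerator for 3: 0.24·0.0930483 = 0.0223316.
Normalizing constant: 0.21·0.138529 + 0.55·0.322581 + 0.24·0.0930483 = 0.228842.
P(3 | observation) = 0.0223316 / 0.228842 = 0.0975852.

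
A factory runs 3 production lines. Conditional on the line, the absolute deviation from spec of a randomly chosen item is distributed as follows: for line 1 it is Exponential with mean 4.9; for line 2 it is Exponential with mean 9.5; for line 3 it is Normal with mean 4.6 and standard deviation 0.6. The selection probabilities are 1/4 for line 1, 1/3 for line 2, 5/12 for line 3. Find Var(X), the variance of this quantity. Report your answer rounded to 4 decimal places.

41.3433

Per component, 1: μ=4.9, E[X²]=48.02; 2: μ=9.5, E[X²]=180.5; 3: μ=4.6, E[X²]=21.52.
E[X] = 0.25·4.9 + 0.333333·9.5 + 0.416667·4.6 = 6.30833.
E[X²] = 0.25·48.02 + 0.333333·180.5 + 0.416667·21.52 = 81.1383.
Var(X) = E[X²] − (E[X])² = 81.1383 − 39.7951 = 41.3433.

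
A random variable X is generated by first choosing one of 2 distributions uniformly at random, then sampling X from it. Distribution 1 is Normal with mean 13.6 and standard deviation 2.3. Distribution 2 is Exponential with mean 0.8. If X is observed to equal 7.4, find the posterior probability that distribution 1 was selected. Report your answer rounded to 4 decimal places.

0.9745

Likelihoods f(7.4 | ·): 1: 0.0045843; 2: 0.00012014.
Posterior ∝ prior × likelihood. Numerator for 1: 0.5·0.0045843 = 0.00229215.
Normalizing constant: 0.5·0.0045843 + 0.5·0.00012014 = 0.00235222.
P(1 | observation) = 0.00229215 / 0.00235222 = 0.974463.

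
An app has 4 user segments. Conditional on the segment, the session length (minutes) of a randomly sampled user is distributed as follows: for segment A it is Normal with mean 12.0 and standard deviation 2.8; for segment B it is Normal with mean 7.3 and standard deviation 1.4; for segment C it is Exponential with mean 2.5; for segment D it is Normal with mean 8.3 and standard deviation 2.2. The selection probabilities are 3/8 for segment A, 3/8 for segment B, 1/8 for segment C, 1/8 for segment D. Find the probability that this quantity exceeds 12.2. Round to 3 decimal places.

Conditional on each segment, P(X > 12.2): A: 0.471528; B: 0.000232629; C: 0.00759701; D: 0.038137.
By total probability, P(X > 12.2) = 0.375·0.471528 + 0.375·0.000232629 + 0.125·0.00759701 + 0.125·0.038137 = 0.182627.

0.183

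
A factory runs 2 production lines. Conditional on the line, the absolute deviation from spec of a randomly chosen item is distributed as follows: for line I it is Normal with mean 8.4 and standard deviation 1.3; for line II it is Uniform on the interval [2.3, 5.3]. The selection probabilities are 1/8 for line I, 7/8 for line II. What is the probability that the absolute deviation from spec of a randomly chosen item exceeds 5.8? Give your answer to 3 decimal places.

Conditional on each line, P(X > 5.8): I: 0.97725; II: 0.
By total probability, P(X > 5.8) = 0.125·0.97725 + 0.875·0 = 0.122156.

0.122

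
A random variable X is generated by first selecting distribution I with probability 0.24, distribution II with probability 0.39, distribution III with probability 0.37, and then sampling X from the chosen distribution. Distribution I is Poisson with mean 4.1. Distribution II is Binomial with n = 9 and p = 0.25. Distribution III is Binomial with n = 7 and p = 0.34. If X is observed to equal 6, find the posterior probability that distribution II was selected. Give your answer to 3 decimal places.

0.105

Likelihoods P(X=6 | ·): I: 0.109336; II: 0.00865173; III: 0.007137.
Posterior ∝ prior × likelihood. Numerator for II: 0.39·0.00865173 = 0.00337418.
Normalizing constant: 0.24·0.109336 + 0.39·0.00865173 + 0.37·0.007137 = 0.0322555.
P(II | observation) = 0.00337418 / 0.0322555 = 0.104608.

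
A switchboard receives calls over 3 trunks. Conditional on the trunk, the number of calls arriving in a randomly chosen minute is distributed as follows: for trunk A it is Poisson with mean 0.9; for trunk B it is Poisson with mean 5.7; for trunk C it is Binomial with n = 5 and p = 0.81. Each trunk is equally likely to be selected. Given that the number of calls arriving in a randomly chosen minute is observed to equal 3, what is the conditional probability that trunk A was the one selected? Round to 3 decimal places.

Likelihoods P(X=3 | ·): A: 0.0493982; B: 0.103275; C: 0.19185.
Posterior ∝ prior × likelihood. Numerator for A: 0.333333·0.0493982 = 0.0164661.
Normalizing constant: 0.333333·0.0493982 + 0.333333·0.103275 + 0.333333·0.19185 = 0.114841.
P(A | observation) = 0.0164661 / 0.114841 = 0.143381.

0.143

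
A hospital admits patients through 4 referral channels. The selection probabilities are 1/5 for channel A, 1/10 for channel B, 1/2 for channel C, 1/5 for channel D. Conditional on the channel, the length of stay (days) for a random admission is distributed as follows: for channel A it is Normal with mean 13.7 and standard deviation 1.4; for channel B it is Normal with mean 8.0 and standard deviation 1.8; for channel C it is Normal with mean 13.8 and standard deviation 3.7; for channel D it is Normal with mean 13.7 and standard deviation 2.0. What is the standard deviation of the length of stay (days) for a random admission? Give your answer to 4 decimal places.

Per component, A: μ=13.7, E[X²]=189.65; B: μ=8, E[X²]=67.24; C: μ=13.8, E[X²]=204.13; D: μ=13.7, E[X²]=191.69.
E[X] = 0.2·13.7 + 0.1·8 + 0.5·13.8 + 0.2·13.7 = 13.18.
E[X²] = 0.2·189.65 + 0.1·67.24 + 0.5·204.13 + 0.2·191.69 = 185.057.
Var(X) = E[X²] − (E[X])² = 185.057 − 173.712 = 11.3446.
SD(X) = √11.3446 = 3.36817.

3.3682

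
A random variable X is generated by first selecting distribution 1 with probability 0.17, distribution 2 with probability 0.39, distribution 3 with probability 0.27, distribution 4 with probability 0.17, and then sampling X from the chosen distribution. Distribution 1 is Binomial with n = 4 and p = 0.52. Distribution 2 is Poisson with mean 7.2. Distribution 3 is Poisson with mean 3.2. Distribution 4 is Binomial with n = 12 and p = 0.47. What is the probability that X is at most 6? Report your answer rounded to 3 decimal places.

Conditional on each component, P(X ≤ 6): 1: 1; 2: 0.420356; 3: 0.955381; 4: 0.691104.
By total probability, P(X ≤ 6) = 0.17·1 + 0.39·0.420356 + 0.27·0.955381 + 0.17·0.691104 = 0.709379.

0.709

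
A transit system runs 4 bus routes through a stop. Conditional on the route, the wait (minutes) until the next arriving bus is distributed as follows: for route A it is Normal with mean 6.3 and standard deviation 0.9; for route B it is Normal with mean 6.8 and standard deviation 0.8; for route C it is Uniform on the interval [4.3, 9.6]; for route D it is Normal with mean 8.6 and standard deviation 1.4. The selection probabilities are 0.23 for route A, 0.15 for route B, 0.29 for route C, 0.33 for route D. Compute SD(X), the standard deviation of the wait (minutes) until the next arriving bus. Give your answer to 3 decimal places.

Per component, A: μ=6.3, E[X²]=40.5; B: μ=6.8, E[X²]=46.88; C: μ=6.95, E[X²]=50.6433; D: μ=8.6, E[X²]=75.92.
E[X] = 0.23·6.3 + 0.15·6.8 + 0.29·6.95 + 0.33·8.6 = 7.3225.
E[X²] = 0.23·40.5 + 0.15·46.88 + 0.29·50.6433 + 0.33·75.92 = 56.0872.
Var(X) = E[X²] − (E[X])² = 56.0872 − 53.619 = 2.46816.
SD(X) = √2.46816 = 1.57104.

1.571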